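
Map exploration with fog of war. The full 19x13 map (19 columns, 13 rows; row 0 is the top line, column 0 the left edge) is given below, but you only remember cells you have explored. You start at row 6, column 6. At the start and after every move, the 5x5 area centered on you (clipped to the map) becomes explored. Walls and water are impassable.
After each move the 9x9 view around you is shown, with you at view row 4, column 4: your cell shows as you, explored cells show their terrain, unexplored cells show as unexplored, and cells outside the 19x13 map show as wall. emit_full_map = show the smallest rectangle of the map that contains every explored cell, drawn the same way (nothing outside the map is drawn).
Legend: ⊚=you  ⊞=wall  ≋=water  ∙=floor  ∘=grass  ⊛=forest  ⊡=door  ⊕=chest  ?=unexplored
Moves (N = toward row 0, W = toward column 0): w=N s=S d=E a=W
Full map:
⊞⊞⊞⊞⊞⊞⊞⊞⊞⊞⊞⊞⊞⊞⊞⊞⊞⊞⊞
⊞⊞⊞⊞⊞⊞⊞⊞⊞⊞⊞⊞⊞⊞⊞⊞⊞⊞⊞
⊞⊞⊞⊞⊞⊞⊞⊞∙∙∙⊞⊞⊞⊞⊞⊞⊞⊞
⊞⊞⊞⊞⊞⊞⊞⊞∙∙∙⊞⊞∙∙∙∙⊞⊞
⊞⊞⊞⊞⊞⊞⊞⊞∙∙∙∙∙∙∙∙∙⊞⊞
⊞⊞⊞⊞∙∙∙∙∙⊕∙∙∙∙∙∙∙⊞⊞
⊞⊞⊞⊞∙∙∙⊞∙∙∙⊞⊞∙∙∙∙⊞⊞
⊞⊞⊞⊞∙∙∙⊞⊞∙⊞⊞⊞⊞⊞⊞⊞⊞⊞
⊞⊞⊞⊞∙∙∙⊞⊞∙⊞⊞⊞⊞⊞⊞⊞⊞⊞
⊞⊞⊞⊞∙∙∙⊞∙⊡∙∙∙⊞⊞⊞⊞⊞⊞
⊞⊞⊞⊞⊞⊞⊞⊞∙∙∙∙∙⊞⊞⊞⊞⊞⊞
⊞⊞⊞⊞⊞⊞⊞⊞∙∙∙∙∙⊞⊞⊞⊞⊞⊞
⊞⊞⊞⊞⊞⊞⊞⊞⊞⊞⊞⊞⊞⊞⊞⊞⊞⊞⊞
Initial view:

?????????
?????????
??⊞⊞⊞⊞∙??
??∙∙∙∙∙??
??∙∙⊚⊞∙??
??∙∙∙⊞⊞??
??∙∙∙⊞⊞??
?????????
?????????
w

?????????
?????????
??⊞⊞⊞⊞∙??
??⊞⊞⊞⊞∙??
??∙∙⊚∙∙??
??∙∙∙⊞∙??
??∙∙∙⊞⊞??
??∙∙∙⊞⊞??
?????????

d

?????????
?????????
?⊞⊞⊞⊞∙∙??
?⊞⊞⊞⊞∙∙??
?∙∙∙⊚∙⊕??
?∙∙∙⊞∙∙??
?∙∙∙⊞⊞∙??
?∙∙∙⊞⊞???
?????????

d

?????????
?????????
⊞⊞⊞⊞∙∙∙??
⊞⊞⊞⊞∙∙∙??
∙∙∙∙⊚⊕∙??
∙∙∙⊞∙∙∙??
∙∙∙⊞⊞∙⊞??
∙∙∙⊞⊞????
?????????

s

?????????
⊞⊞⊞⊞∙∙∙??
⊞⊞⊞⊞∙∙∙??
∙∙∙∙∙⊕∙??
∙∙∙⊞⊚∙∙??
∙∙∙⊞⊞∙⊞??
∙∙∙⊞⊞∙⊞??
?????????
?????????

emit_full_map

⊞⊞⊞⊞∙∙∙
⊞⊞⊞⊞∙∙∙
∙∙∙∙∙⊕∙
∙∙∙⊞⊚∙∙
∙∙∙⊞⊞∙⊞
∙∙∙⊞⊞∙⊞

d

?????????
⊞⊞⊞∙∙∙???
⊞⊞⊞∙∙∙∙??
∙∙∙∙⊕∙∙??
∙∙⊞∙⊚∙⊞??
∙∙⊞⊞∙⊞⊞??
∙∙⊞⊞∙⊞⊞??
?????????
?????????

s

⊞⊞⊞∙∙∙???
⊞⊞⊞∙∙∙∙??
∙∙∙∙⊕∙∙??
∙∙⊞∙∙∙⊞??
∙∙⊞⊞⊚⊞⊞??
∙∙⊞⊞∙⊞⊞??
??⊞∙⊡∙∙??
?????????
?????????

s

⊞⊞⊞∙∙∙∙??
∙∙∙∙⊕∙∙??
∙∙⊞∙∙∙⊞??
∙∙⊞⊞∙⊞⊞??
∙∙⊞⊞⊚⊞⊞??
??⊞∙⊡∙∙??
??⊞∙∙∙∙??
?????????
?????????

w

⊞⊞⊞∙∙∙???
⊞⊞⊞∙∙∙∙??
∙∙∙∙⊕∙∙??
∙∙⊞∙∙∙⊞??
∙∙⊞⊞⊚⊞⊞??
∙∙⊞⊞∙⊞⊞??
??⊞∙⊡∙∙??
??⊞∙∙∙∙??
?????????

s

⊞⊞⊞∙∙∙∙??
∙∙∙∙⊕∙∙??
∙∙⊞∙∙∙⊞??
∙∙⊞⊞∙⊞⊞??
∙∙⊞⊞⊚⊞⊞??
??⊞∙⊡∙∙??
??⊞∙∙∙∙??
?????????
?????????

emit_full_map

⊞⊞⊞⊞∙∙∙?
⊞⊞⊞⊞∙∙∙∙
∙∙∙∙∙⊕∙∙
∙∙∙⊞∙∙∙⊞
∙∙∙⊞⊞∙⊞⊞
∙∙∙⊞⊞⊚⊞⊞
???⊞∙⊡∙∙
???⊞∙∙∙∙

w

⊞⊞⊞∙∙∙???
⊞⊞⊞∙∙∙∙??
∙∙∙∙⊕∙∙??
∙∙⊞∙∙∙⊞??
∙∙⊞⊞⊚⊞⊞??
∙∙⊞⊞∙⊞⊞??
??⊞∙⊡∙∙??
??⊞∙∙∙∙??
?????????


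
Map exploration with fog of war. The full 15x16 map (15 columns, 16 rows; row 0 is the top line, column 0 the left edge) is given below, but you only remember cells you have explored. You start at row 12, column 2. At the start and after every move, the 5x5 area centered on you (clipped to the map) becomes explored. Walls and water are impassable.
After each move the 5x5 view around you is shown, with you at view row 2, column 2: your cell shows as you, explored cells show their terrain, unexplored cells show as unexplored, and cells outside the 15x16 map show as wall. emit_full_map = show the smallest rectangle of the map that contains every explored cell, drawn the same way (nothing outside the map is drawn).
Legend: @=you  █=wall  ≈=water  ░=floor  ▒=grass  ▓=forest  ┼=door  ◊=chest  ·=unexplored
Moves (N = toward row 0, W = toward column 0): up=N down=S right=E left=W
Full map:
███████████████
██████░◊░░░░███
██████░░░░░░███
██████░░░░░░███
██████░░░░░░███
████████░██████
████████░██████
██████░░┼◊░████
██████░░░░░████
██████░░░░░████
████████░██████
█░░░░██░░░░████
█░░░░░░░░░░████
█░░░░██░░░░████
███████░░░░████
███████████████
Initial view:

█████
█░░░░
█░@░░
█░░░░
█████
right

█████
░░░░█
░░@░░
░░░░█
█████

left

█████
█░░░░
█░@░░
█░░░░
█████

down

█░░░░
█░░░░
█░@░░
█████
█████

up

█████
█░░░░
█░@░░
█░░░░
█████

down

█░░░░
█░░░░
█░@░░
█████
█████


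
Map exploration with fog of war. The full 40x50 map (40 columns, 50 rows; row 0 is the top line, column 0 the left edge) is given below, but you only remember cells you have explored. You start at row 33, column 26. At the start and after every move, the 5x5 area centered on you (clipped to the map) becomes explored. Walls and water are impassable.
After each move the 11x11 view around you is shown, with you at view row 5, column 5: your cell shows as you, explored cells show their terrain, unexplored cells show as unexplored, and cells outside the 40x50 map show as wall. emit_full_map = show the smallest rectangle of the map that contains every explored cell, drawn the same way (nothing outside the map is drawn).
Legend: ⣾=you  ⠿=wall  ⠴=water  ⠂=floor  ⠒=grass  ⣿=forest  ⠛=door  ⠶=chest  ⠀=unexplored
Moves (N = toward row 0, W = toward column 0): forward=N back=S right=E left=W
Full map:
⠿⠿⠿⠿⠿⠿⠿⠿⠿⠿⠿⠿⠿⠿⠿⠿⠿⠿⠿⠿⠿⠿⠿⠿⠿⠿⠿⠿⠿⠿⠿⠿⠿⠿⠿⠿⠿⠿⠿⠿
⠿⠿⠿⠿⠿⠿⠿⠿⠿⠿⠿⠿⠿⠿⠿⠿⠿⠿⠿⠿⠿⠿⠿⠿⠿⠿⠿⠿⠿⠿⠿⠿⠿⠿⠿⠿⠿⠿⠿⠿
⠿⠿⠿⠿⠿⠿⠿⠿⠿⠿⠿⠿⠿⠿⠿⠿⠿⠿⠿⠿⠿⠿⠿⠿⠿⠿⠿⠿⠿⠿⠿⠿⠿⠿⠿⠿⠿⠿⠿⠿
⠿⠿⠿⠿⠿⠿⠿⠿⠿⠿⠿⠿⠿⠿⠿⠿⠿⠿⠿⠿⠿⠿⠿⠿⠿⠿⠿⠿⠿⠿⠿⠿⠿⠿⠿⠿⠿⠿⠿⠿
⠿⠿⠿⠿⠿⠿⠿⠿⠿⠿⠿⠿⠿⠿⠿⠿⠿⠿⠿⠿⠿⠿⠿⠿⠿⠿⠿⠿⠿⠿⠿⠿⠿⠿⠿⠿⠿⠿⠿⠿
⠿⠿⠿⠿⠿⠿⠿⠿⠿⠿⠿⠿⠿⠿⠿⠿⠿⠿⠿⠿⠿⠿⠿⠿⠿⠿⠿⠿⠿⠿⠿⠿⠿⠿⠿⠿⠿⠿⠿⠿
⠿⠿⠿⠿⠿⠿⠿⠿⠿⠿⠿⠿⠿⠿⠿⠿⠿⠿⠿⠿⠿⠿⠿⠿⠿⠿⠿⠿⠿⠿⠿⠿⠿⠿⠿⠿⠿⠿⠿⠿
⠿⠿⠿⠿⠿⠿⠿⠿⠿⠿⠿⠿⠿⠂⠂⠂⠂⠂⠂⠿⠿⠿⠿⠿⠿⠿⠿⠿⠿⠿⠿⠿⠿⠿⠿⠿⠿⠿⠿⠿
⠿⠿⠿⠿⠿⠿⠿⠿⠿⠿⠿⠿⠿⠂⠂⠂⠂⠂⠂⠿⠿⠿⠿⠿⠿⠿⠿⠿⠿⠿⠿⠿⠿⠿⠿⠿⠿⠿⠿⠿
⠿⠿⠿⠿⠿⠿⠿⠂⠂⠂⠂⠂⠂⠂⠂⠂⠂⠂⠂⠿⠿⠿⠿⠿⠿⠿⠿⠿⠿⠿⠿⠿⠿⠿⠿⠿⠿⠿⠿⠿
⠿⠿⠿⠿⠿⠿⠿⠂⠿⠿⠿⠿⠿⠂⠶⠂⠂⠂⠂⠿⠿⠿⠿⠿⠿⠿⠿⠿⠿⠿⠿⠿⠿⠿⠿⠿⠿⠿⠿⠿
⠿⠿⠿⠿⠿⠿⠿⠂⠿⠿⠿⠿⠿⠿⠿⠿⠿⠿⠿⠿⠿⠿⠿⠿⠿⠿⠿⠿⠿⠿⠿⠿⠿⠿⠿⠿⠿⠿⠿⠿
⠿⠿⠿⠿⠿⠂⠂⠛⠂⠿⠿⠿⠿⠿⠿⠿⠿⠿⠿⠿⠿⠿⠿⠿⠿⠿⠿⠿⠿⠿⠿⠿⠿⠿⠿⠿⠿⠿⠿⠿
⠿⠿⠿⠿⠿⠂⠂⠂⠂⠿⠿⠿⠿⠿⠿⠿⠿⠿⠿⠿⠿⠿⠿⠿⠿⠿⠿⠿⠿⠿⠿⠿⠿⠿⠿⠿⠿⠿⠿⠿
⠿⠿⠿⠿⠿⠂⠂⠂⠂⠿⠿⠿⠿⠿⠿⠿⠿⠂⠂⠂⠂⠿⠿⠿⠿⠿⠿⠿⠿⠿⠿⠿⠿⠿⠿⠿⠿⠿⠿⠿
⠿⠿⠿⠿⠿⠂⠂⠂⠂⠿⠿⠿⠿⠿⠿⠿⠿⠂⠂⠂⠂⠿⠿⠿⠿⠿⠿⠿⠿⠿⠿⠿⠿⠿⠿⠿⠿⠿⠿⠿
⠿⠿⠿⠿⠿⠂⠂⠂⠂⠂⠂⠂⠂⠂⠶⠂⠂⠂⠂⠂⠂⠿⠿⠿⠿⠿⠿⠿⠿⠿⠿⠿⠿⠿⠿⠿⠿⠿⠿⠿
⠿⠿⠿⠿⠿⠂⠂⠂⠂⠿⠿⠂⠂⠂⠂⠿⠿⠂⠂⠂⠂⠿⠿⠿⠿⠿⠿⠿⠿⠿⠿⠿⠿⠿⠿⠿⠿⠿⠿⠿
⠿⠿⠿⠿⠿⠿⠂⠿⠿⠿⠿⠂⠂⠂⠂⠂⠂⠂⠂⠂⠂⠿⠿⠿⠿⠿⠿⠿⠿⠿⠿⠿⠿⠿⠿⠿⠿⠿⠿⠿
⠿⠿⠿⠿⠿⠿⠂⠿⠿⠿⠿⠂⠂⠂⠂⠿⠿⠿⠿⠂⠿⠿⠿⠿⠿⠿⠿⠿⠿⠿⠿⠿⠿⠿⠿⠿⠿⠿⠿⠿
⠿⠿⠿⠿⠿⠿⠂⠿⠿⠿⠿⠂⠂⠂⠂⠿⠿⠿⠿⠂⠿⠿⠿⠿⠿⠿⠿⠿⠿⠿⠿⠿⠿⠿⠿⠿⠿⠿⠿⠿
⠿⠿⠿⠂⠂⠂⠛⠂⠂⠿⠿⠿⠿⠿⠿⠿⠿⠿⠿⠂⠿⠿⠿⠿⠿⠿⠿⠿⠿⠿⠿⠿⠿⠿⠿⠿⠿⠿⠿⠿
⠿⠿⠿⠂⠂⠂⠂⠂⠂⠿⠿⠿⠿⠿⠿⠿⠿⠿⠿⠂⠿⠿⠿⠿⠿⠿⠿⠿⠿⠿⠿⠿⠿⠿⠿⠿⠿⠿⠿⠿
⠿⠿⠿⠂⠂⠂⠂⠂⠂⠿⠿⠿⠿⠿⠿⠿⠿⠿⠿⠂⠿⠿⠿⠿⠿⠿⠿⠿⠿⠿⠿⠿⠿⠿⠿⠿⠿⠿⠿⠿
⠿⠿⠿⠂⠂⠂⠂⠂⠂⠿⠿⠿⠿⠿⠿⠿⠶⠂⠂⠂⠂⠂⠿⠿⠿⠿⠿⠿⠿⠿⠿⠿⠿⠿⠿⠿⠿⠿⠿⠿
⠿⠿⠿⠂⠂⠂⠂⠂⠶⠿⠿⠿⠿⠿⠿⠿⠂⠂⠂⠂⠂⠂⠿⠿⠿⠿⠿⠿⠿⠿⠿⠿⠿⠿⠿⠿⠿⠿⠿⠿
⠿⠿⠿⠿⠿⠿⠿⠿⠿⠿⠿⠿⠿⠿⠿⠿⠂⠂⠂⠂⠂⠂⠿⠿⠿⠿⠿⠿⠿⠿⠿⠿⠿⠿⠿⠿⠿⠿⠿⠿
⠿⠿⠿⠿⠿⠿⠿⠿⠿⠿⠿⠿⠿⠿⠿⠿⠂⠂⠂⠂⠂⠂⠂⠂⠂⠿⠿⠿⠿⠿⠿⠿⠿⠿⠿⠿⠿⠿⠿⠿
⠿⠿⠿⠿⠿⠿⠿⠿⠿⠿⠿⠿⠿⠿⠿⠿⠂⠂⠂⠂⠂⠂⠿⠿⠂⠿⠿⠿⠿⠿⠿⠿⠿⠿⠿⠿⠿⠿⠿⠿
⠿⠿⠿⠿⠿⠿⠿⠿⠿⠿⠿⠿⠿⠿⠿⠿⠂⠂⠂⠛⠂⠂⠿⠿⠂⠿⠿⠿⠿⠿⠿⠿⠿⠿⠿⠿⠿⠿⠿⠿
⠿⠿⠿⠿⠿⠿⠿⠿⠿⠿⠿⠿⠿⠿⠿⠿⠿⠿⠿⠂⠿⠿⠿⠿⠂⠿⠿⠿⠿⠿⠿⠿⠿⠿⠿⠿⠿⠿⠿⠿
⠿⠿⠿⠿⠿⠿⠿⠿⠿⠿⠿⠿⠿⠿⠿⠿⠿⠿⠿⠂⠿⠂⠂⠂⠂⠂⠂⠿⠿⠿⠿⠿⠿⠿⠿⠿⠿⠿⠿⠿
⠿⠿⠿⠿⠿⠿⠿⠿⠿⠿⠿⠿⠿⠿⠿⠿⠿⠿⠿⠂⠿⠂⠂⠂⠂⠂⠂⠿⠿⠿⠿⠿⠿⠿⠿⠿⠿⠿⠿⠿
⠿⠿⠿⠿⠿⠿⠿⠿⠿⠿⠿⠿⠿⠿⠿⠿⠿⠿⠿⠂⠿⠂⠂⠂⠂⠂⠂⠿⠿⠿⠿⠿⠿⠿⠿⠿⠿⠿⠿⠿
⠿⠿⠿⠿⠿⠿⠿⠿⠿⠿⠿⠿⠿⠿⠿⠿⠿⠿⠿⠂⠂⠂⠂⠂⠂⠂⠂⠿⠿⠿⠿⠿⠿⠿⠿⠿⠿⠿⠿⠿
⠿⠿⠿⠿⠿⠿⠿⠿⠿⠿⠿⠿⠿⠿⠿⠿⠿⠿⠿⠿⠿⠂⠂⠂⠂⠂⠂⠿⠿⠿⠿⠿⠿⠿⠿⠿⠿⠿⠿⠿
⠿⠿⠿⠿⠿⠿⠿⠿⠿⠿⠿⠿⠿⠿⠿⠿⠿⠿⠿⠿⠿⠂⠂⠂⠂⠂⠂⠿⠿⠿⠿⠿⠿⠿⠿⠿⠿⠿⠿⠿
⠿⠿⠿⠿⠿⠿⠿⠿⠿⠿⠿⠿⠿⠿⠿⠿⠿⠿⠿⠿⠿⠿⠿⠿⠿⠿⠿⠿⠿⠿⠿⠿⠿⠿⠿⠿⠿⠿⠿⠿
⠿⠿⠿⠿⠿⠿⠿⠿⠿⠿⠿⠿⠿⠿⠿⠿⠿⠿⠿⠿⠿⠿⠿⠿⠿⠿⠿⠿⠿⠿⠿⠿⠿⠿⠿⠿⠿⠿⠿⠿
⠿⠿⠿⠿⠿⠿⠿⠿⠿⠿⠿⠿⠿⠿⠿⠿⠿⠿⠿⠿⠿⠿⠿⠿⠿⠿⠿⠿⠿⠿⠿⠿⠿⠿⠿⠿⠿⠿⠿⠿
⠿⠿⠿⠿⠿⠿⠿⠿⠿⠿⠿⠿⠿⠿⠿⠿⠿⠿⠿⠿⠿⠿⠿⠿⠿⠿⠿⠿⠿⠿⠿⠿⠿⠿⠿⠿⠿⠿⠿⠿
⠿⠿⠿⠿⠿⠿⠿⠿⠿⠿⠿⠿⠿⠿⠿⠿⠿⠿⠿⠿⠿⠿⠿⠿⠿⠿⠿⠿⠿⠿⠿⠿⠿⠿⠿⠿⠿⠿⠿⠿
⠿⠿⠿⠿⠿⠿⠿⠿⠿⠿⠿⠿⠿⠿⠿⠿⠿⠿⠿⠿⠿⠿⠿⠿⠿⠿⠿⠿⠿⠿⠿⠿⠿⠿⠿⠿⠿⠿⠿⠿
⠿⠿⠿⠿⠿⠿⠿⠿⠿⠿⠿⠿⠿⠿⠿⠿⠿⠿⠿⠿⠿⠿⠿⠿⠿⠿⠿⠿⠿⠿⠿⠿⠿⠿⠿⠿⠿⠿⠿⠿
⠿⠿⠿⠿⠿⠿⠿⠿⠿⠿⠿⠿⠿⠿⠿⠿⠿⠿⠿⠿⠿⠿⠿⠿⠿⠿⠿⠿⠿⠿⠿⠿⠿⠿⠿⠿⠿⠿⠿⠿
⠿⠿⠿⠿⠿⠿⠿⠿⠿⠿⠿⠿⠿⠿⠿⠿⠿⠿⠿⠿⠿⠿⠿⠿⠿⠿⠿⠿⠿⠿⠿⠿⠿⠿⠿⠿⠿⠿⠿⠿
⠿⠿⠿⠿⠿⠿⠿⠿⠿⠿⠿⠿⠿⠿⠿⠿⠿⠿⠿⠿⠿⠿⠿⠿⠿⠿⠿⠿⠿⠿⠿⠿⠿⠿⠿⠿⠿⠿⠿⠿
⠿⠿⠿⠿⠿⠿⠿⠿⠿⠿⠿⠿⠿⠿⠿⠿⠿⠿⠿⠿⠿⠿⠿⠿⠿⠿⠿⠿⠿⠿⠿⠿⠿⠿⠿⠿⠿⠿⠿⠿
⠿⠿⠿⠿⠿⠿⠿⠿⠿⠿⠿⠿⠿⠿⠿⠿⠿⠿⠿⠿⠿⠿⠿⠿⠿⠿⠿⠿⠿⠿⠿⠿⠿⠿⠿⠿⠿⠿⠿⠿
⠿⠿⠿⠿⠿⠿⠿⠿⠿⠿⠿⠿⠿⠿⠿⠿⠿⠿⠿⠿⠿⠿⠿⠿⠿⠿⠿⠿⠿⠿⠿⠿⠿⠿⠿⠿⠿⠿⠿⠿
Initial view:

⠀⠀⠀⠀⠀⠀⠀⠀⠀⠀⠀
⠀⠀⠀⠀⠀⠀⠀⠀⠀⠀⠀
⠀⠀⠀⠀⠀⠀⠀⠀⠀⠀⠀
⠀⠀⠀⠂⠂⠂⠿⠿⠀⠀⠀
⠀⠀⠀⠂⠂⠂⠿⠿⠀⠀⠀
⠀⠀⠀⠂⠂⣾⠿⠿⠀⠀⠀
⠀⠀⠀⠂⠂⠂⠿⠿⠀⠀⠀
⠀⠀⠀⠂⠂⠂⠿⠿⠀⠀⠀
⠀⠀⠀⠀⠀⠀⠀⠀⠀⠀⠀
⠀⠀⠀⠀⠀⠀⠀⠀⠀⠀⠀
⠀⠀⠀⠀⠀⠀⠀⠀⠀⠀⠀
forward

⠀⠀⠀⠀⠀⠀⠀⠀⠀⠀⠀
⠀⠀⠀⠀⠀⠀⠀⠀⠀⠀⠀
⠀⠀⠀⠀⠀⠀⠀⠀⠀⠀⠀
⠀⠀⠀⠂⠿⠿⠿⠿⠀⠀⠀
⠀⠀⠀⠂⠂⠂⠿⠿⠀⠀⠀
⠀⠀⠀⠂⠂⣾⠿⠿⠀⠀⠀
⠀⠀⠀⠂⠂⠂⠿⠿⠀⠀⠀
⠀⠀⠀⠂⠂⠂⠿⠿⠀⠀⠀
⠀⠀⠀⠂⠂⠂⠿⠿⠀⠀⠀
⠀⠀⠀⠀⠀⠀⠀⠀⠀⠀⠀
⠀⠀⠀⠀⠀⠀⠀⠀⠀⠀⠀

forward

⠀⠀⠀⠀⠀⠀⠀⠀⠀⠀⠀
⠀⠀⠀⠀⠀⠀⠀⠀⠀⠀⠀
⠀⠀⠀⠀⠀⠀⠀⠀⠀⠀⠀
⠀⠀⠀⠂⠿⠿⠿⠿⠀⠀⠀
⠀⠀⠀⠂⠿⠿⠿⠿⠀⠀⠀
⠀⠀⠀⠂⠂⣾⠿⠿⠀⠀⠀
⠀⠀⠀⠂⠂⠂⠿⠿⠀⠀⠀
⠀⠀⠀⠂⠂⠂⠿⠿⠀⠀⠀
⠀⠀⠀⠂⠂⠂⠿⠿⠀⠀⠀
⠀⠀⠀⠂⠂⠂⠿⠿⠀⠀⠀
⠀⠀⠀⠀⠀⠀⠀⠀⠀⠀⠀

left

⠀⠀⠀⠀⠀⠀⠀⠀⠀⠀⠀
⠀⠀⠀⠀⠀⠀⠀⠀⠀⠀⠀
⠀⠀⠀⠀⠀⠀⠀⠀⠀⠀⠀
⠀⠀⠀⠿⠂⠿⠿⠿⠿⠀⠀
⠀⠀⠀⠿⠂⠿⠿⠿⠿⠀⠀
⠀⠀⠀⠂⠂⣾⠂⠿⠿⠀⠀
⠀⠀⠀⠂⠂⠂⠂⠿⠿⠀⠀
⠀⠀⠀⠂⠂⠂⠂⠿⠿⠀⠀
⠀⠀⠀⠀⠂⠂⠂⠿⠿⠀⠀
⠀⠀⠀⠀⠂⠂⠂⠿⠿⠀⠀
⠀⠀⠀⠀⠀⠀⠀⠀⠀⠀⠀

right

⠀⠀⠀⠀⠀⠀⠀⠀⠀⠀⠀
⠀⠀⠀⠀⠀⠀⠀⠀⠀⠀⠀
⠀⠀⠀⠀⠀⠀⠀⠀⠀⠀⠀
⠀⠀⠿⠂⠿⠿⠿⠿⠀⠀⠀
⠀⠀⠿⠂⠿⠿⠿⠿⠀⠀⠀
⠀⠀⠂⠂⠂⣾⠿⠿⠀⠀⠀
⠀⠀⠂⠂⠂⠂⠿⠿⠀⠀⠀
⠀⠀⠂⠂⠂⠂⠿⠿⠀⠀⠀
⠀⠀⠀⠂⠂⠂⠿⠿⠀⠀⠀
⠀⠀⠀⠂⠂⠂⠿⠿⠀⠀⠀
⠀⠀⠀⠀⠀⠀⠀⠀⠀⠀⠀

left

⠀⠀⠀⠀⠀⠀⠀⠀⠀⠀⠀
⠀⠀⠀⠀⠀⠀⠀⠀⠀⠀⠀
⠀⠀⠀⠀⠀⠀⠀⠀⠀⠀⠀
⠀⠀⠀⠿⠂⠿⠿⠿⠿⠀⠀
⠀⠀⠀⠿⠂⠿⠿⠿⠿⠀⠀
⠀⠀⠀⠂⠂⣾⠂⠿⠿⠀⠀
⠀⠀⠀⠂⠂⠂⠂⠿⠿⠀⠀
⠀⠀⠀⠂⠂⠂⠂⠿⠿⠀⠀
⠀⠀⠀⠀⠂⠂⠂⠿⠿⠀⠀
⠀⠀⠀⠀⠂⠂⠂⠿⠿⠀⠀
⠀⠀⠀⠀⠀⠀⠀⠀⠀⠀⠀

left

⠀⠀⠀⠀⠀⠀⠀⠀⠀⠀⠀
⠀⠀⠀⠀⠀⠀⠀⠀⠀⠀⠀
⠀⠀⠀⠀⠀⠀⠀⠀⠀⠀⠀
⠀⠀⠀⠿⠿⠂⠿⠿⠿⠿⠀
⠀⠀⠀⠿⠿⠂⠿⠿⠿⠿⠀
⠀⠀⠀⠂⠂⣾⠂⠂⠿⠿⠀
⠀⠀⠀⠂⠂⠂⠂⠂⠿⠿⠀
⠀⠀⠀⠂⠂⠂⠂⠂⠿⠿⠀
⠀⠀⠀⠀⠀⠂⠂⠂⠿⠿⠀
⠀⠀⠀⠀⠀⠂⠂⠂⠿⠿⠀
⠀⠀⠀⠀⠀⠀⠀⠀⠀⠀⠀

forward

⠀⠀⠀⠀⠀⠀⠀⠀⠀⠀⠀
⠀⠀⠀⠀⠀⠀⠀⠀⠀⠀⠀
⠀⠀⠀⠀⠀⠀⠀⠀⠀⠀⠀
⠀⠀⠀⠿⠿⠂⠿⠿⠀⠀⠀
⠀⠀⠀⠿⠿⠂⠿⠿⠿⠿⠀
⠀⠀⠀⠿⠿⣾⠿⠿⠿⠿⠀
⠀⠀⠀⠂⠂⠂⠂⠂⠿⠿⠀
⠀⠀⠀⠂⠂⠂⠂⠂⠿⠿⠀
⠀⠀⠀⠂⠂⠂⠂⠂⠿⠿⠀
⠀⠀⠀⠀⠀⠂⠂⠂⠿⠿⠀
⠀⠀⠀⠀⠀⠂⠂⠂⠿⠿⠀

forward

⠀⠀⠀⠀⠀⠀⠀⠀⠀⠀⠀
⠀⠀⠀⠀⠀⠀⠀⠀⠀⠀⠀
⠀⠀⠀⠀⠀⠀⠀⠀⠀⠀⠀
⠀⠀⠀⠂⠂⠂⠿⠿⠀⠀⠀
⠀⠀⠀⠿⠿⠂⠿⠿⠀⠀⠀
⠀⠀⠀⠿⠿⣾⠿⠿⠿⠿⠀
⠀⠀⠀⠿⠿⠂⠿⠿⠿⠿⠀
⠀⠀⠀⠂⠂⠂⠂⠂⠿⠿⠀
⠀⠀⠀⠂⠂⠂⠂⠂⠿⠿⠀
⠀⠀⠀⠂⠂⠂⠂⠂⠿⠿⠀
⠀⠀⠀⠀⠀⠂⠂⠂⠿⠿⠀

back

⠀⠀⠀⠀⠀⠀⠀⠀⠀⠀⠀
⠀⠀⠀⠀⠀⠀⠀⠀⠀⠀⠀
⠀⠀⠀⠂⠂⠂⠿⠿⠀⠀⠀
⠀⠀⠀⠿⠿⠂⠿⠿⠀⠀⠀
⠀⠀⠀⠿⠿⠂⠿⠿⠿⠿⠀
⠀⠀⠀⠿⠿⣾⠿⠿⠿⠿⠀
⠀⠀⠀⠂⠂⠂⠂⠂⠿⠿⠀
⠀⠀⠀⠂⠂⠂⠂⠂⠿⠿⠀
⠀⠀⠀⠂⠂⠂⠂⠂⠿⠿⠀
⠀⠀⠀⠀⠀⠂⠂⠂⠿⠿⠀
⠀⠀⠀⠀⠀⠂⠂⠂⠿⠿⠀

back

⠀⠀⠀⠀⠀⠀⠀⠀⠀⠀⠀
⠀⠀⠀⠂⠂⠂⠿⠿⠀⠀⠀
⠀⠀⠀⠿⠿⠂⠿⠿⠀⠀⠀
⠀⠀⠀⠿⠿⠂⠿⠿⠿⠿⠀
⠀⠀⠀⠿⠿⠂⠿⠿⠿⠿⠀
⠀⠀⠀⠂⠂⣾⠂⠂⠿⠿⠀
⠀⠀⠀⠂⠂⠂⠂⠂⠿⠿⠀
⠀⠀⠀⠂⠂⠂⠂⠂⠿⠿⠀
⠀⠀⠀⠀⠀⠂⠂⠂⠿⠿⠀
⠀⠀⠀⠀⠀⠂⠂⠂⠿⠿⠀
⠀⠀⠀⠀⠀⠀⠀⠀⠀⠀⠀

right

⠀⠀⠀⠀⠀⠀⠀⠀⠀⠀⠀
⠀⠀⠂⠂⠂⠿⠿⠀⠀⠀⠀
⠀⠀⠿⠿⠂⠿⠿⠀⠀⠀⠀
⠀⠀⠿⠿⠂⠿⠿⠿⠿⠀⠀
⠀⠀⠿⠿⠂⠿⠿⠿⠿⠀⠀
⠀⠀⠂⠂⠂⣾⠂⠿⠿⠀⠀
⠀⠀⠂⠂⠂⠂⠂⠿⠿⠀⠀
⠀⠀⠂⠂⠂⠂⠂⠿⠿⠀⠀
⠀⠀⠀⠀⠂⠂⠂⠿⠿⠀⠀
⠀⠀⠀⠀⠂⠂⠂⠿⠿⠀⠀
⠀⠀⠀⠀⠀⠀⠀⠀⠀⠀⠀

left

⠀⠀⠀⠀⠀⠀⠀⠀⠀⠀⠀
⠀⠀⠀⠂⠂⠂⠿⠿⠀⠀⠀
⠀⠀⠀⠿⠿⠂⠿⠿⠀⠀⠀
⠀⠀⠀⠿⠿⠂⠿⠿⠿⠿⠀
⠀⠀⠀⠿⠿⠂⠿⠿⠿⠿⠀
⠀⠀⠀⠂⠂⣾⠂⠂⠿⠿⠀
⠀⠀⠀⠂⠂⠂⠂⠂⠿⠿⠀
⠀⠀⠀⠂⠂⠂⠂⠂⠿⠿⠀
⠀⠀⠀⠀⠀⠂⠂⠂⠿⠿⠀
⠀⠀⠀⠀⠀⠂⠂⠂⠿⠿⠀
⠀⠀⠀⠀⠀⠀⠀⠀⠀⠀⠀

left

⠀⠀⠀⠀⠀⠀⠀⠀⠀⠀⠀
⠀⠀⠀⠀⠂⠂⠂⠿⠿⠀⠀
⠀⠀⠀⠀⠿⠿⠂⠿⠿⠀⠀
⠀⠀⠀⠂⠿⠿⠂⠿⠿⠿⠿
⠀⠀⠀⠿⠿⠿⠂⠿⠿⠿⠿
⠀⠀⠀⠂⠂⣾⠂⠂⠂⠿⠿
⠀⠀⠀⠂⠂⠂⠂⠂⠂⠿⠿
⠀⠀⠀⠂⠂⠂⠂⠂⠂⠿⠿
⠀⠀⠀⠀⠀⠀⠂⠂⠂⠿⠿
⠀⠀⠀⠀⠀⠀⠂⠂⠂⠿⠿
⠀⠀⠀⠀⠀⠀⠀⠀⠀⠀⠀

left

⠀⠀⠀⠀⠀⠀⠀⠀⠀⠀⠀
⠀⠀⠀⠀⠀⠂⠂⠂⠿⠿⠀
⠀⠀⠀⠀⠀⠿⠿⠂⠿⠿⠀
⠀⠀⠀⠂⠂⠿⠿⠂⠿⠿⠿
⠀⠀⠀⠿⠿⠿⠿⠂⠿⠿⠿
⠀⠀⠀⠿⠂⣾⠂⠂⠂⠂⠿
⠀⠀⠀⠿⠂⠂⠂⠂⠂⠂⠿
⠀⠀⠀⠿⠂⠂⠂⠂⠂⠂⠿
⠀⠀⠀⠀⠀⠀⠀⠂⠂⠂⠿
⠀⠀⠀⠀⠀⠀⠀⠂⠂⠂⠿
⠀⠀⠀⠀⠀⠀⠀⠀⠀⠀⠀

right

⠀⠀⠀⠀⠀⠀⠀⠀⠀⠀⠀
⠀⠀⠀⠀⠂⠂⠂⠿⠿⠀⠀
⠀⠀⠀⠀⠿⠿⠂⠿⠿⠀⠀
⠀⠀⠂⠂⠿⠿⠂⠿⠿⠿⠿
⠀⠀⠿⠿⠿⠿⠂⠿⠿⠿⠿
⠀⠀⠿⠂⠂⣾⠂⠂⠂⠿⠿
⠀⠀⠿⠂⠂⠂⠂⠂⠂⠿⠿
⠀⠀⠿⠂⠂⠂⠂⠂⠂⠿⠿
⠀⠀⠀⠀⠀⠀⠂⠂⠂⠿⠿
⠀⠀⠀⠀⠀⠀⠂⠂⠂⠿⠿
⠀⠀⠀⠀⠀⠀⠀⠀⠀⠀⠀

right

⠀⠀⠀⠀⠀⠀⠀⠀⠀⠀⠀
⠀⠀⠀⠂⠂⠂⠿⠿⠀⠀⠀
⠀⠀⠀⠿⠿⠂⠿⠿⠀⠀⠀
⠀⠂⠂⠿⠿⠂⠿⠿⠿⠿⠀
⠀⠿⠿⠿⠿⠂⠿⠿⠿⠿⠀
⠀⠿⠂⠂⠂⣾⠂⠂⠿⠿⠀
⠀⠿⠂⠂⠂⠂⠂⠂⠿⠿⠀
⠀⠿⠂⠂⠂⠂⠂⠂⠿⠿⠀
⠀⠀⠀⠀⠀⠂⠂⠂⠿⠿⠀
⠀⠀⠀⠀⠀⠂⠂⠂⠿⠿⠀
⠀⠀⠀⠀⠀⠀⠀⠀⠀⠀⠀

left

⠀⠀⠀⠀⠀⠀⠀⠀⠀⠀⠀
⠀⠀⠀⠀⠂⠂⠂⠿⠿⠀⠀
⠀⠀⠀⠀⠿⠿⠂⠿⠿⠀⠀
⠀⠀⠂⠂⠿⠿⠂⠿⠿⠿⠿
⠀⠀⠿⠿⠿⠿⠂⠿⠿⠿⠿
⠀⠀⠿⠂⠂⣾⠂⠂⠂⠿⠿
⠀⠀⠿⠂⠂⠂⠂⠂⠂⠿⠿
⠀⠀⠿⠂⠂⠂⠂⠂⠂⠿⠿
⠀⠀⠀⠀⠀⠀⠂⠂⠂⠿⠿
⠀⠀⠀⠀⠀⠀⠂⠂⠂⠿⠿
⠀⠀⠀⠀⠀⠀⠀⠀⠀⠀⠀

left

⠀⠀⠀⠀⠀⠀⠀⠀⠀⠀⠀
⠀⠀⠀⠀⠀⠂⠂⠂⠿⠿⠀
⠀⠀⠀⠀⠀⠿⠿⠂⠿⠿⠀
⠀⠀⠀⠂⠂⠿⠿⠂⠿⠿⠿
⠀⠀⠀⠿⠿⠿⠿⠂⠿⠿⠿
⠀⠀⠀⠿⠂⣾⠂⠂⠂⠂⠿
⠀⠀⠀⠿⠂⠂⠂⠂⠂⠂⠿
⠀⠀⠀⠿⠂⠂⠂⠂⠂⠂⠿
⠀⠀⠀⠀⠀⠀⠀⠂⠂⠂⠿
⠀⠀⠀⠀⠀⠀⠀⠂⠂⠂⠿
⠀⠀⠀⠀⠀⠀⠀⠀⠀⠀⠀

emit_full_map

⠀⠀⠂⠂⠂⠿⠿⠀⠀
⠀⠀⠿⠿⠂⠿⠿⠀⠀
⠂⠂⠿⠿⠂⠿⠿⠿⠿
⠿⠿⠿⠿⠂⠿⠿⠿⠿
⠿⠂⣾⠂⠂⠂⠂⠿⠿
⠿⠂⠂⠂⠂⠂⠂⠿⠿
⠿⠂⠂⠂⠂⠂⠂⠿⠿
⠀⠀⠀⠀⠂⠂⠂⠿⠿
⠀⠀⠀⠀⠂⠂⠂⠿⠿


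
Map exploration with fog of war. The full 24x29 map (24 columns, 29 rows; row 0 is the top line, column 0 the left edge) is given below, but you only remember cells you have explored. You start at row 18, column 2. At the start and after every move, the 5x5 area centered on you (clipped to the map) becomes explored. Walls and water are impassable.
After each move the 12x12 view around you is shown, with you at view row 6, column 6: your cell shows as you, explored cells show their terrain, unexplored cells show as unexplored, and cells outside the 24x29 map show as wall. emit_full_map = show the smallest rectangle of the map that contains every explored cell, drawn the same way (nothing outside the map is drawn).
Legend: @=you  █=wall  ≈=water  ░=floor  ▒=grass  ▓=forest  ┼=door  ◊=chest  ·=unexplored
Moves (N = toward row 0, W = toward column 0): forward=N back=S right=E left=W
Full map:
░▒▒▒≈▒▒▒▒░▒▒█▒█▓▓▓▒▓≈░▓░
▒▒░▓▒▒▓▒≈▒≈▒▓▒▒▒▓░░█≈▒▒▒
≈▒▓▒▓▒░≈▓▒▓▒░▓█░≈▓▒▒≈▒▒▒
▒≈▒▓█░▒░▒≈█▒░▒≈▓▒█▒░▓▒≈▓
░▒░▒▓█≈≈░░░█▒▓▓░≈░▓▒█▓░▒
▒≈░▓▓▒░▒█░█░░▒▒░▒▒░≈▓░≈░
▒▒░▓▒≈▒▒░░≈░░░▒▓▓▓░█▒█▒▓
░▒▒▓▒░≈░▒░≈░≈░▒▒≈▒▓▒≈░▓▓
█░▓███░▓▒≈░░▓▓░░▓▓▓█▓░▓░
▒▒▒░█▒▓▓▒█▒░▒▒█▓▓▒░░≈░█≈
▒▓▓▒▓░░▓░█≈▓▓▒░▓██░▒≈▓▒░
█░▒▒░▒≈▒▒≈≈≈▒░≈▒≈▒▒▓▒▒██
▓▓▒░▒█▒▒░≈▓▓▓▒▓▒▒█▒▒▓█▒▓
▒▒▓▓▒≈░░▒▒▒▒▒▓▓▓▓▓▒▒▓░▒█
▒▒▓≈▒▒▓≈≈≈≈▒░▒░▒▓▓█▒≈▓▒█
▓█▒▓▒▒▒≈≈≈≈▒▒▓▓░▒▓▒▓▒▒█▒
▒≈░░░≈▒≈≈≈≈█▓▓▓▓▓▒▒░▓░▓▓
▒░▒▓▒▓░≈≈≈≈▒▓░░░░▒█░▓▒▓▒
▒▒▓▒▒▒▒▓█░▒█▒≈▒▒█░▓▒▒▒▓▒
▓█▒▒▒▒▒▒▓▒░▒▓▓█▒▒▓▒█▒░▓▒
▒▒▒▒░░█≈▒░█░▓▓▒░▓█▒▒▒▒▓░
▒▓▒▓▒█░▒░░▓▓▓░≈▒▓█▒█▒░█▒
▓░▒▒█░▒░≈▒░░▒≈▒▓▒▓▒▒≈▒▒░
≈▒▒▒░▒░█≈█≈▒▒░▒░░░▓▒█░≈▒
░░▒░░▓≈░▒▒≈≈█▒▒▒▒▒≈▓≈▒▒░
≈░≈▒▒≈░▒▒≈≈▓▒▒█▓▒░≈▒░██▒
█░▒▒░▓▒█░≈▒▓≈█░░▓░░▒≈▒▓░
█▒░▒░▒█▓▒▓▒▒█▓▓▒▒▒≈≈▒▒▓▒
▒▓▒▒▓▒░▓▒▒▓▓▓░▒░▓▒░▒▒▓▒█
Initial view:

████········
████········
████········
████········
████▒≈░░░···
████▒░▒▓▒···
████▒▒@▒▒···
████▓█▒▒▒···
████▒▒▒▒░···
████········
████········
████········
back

████········
████········
████········
████▒≈░░░···
████▒░▒▓▒···
████▒▒▓▒▒···
████▓█@▒▒···
████▒▒▒▒░···
████▒▓▒▓▒···
████········
████········
████········

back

████········
████········
████▒≈░░░···
████▒░▒▓▒···
████▒▒▓▒▒···
████▓█▒▒▒···
████▒▒@▒░···
████▒▓▒▓▒···
████▓░▒▒█···
████········
████········
████········

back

████········
████▒≈░░░···
████▒░▒▓▒···
████▒▒▓▒▒···
████▓█▒▒▒···
████▒▒▒▒░···
████▒▓@▓▒···
████▓░▒▒█···
████≈▒▒▒░···
████········
████········
████········

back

████▒≈░░░···
████▒░▒▓▒···
████▒▒▓▒▒···
████▓█▒▒▒···
████▒▒▒▒░···
████▒▓▒▓▒···
████▓░@▒█···
████≈▒▒▒░···
████░░▒░░···
████········
████········
████········

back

████▒░▒▓▒···
████▒▒▓▒▒···
████▓█▒▒▒···
████▒▒▒▒░···
████▒▓▒▓▒···
████▓░▒▒█···
████≈▒@▒░···
████░░▒░░···
████≈░≈▒▒···
████········
████········
████········

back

████▒▒▓▒▒···
████▓█▒▒▒···
████▒▒▒▒░···
████▒▓▒▓▒···
████▓░▒▒█···
████≈▒▒▒░···
████░░@░░···
████≈░≈▒▒···
█████░▒▒░···
████········
████········
████████████

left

█████▒▒▓▒▒··
█████▓█▒▒▒··
█████▒▒▒▒░··
█████▒▓▒▓▒··
█████▓░▒▒█··
█████≈▒▒▒░··
█████░@▒░░··
█████≈░≈▒▒··
██████░▒▒░··
█████·······
█████·······
████████████

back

█████▓█▒▒▒··
█████▒▒▒▒░··
█████▒▓▒▓▒··
█████▓░▒▒█··
█████≈▒▒▒░··
█████░░▒░░··
█████≈@≈▒▒··
██████░▒▒░··
██████▒░▒···
█████·······
████████████
████████████

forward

█████▒▒▓▒▒··
█████▓█▒▒▒··
█████▒▒▒▒░··
█████▒▓▒▓▒··
█████▓░▒▒█··
█████≈▒▒▒░··
█████░@▒░░··
█████≈░≈▒▒··
██████░▒▒░··
██████▒░▒···
█████·······
████████████

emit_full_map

▒≈░░░
▒░▒▓▒
▒▒▓▒▒
▓█▒▒▒
▒▒▒▒░
▒▓▒▓▒
▓░▒▒█
≈▒▒▒░
░@▒░░
≈░≈▒▒
█░▒▒░
█▒░▒·

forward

█████▒░▒▓▒··
█████▒▒▓▒▒··
█████▓█▒▒▒··
█████▒▒▒▒░··
█████▒▓▒▓▒··
█████▓░▒▒█··
█████≈@▒▒░··
█████░░▒░░··
█████≈░≈▒▒··
██████░▒▒░··
██████▒░▒···
█████·······

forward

█████▒≈░░░··
█████▒░▒▓▒··
█████▒▒▓▒▒··
█████▓█▒▒▒··
█████▒▒▒▒░··
█████▒▓▒▓▒··
█████▓@▒▒█··
█████≈▒▒▒░··
█████░░▒░░··
█████≈░≈▒▒··
██████░▒▒░··
██████▒░▒···

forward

█████·······
█████▒≈░░░··
█████▒░▒▓▒··
█████▒▒▓▒▒··
█████▓█▒▒▒··
█████▒▒▒▒░··
█████▒@▒▓▒··
█████▓░▒▒█··
█████≈▒▒▒░··
█████░░▒░░··
█████≈░≈▒▒··
██████░▒▒░··

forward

█████·······
█████·······
█████▒≈░░░··
█████▒░▒▓▒··
█████▒▒▓▒▒··
█████▓█▒▒▒··
█████▒@▒▒░··
█████▒▓▒▓▒··
█████▓░▒▒█··
█████≈▒▒▒░··
█████░░▒░░··
█████≈░≈▒▒··

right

████········
████········
████▒≈░░░···
████▒░▒▓▒···
████▒▒▓▒▒···
████▓█▒▒▒···
████▒▒@▒░···
████▒▓▒▓▒···
████▓░▒▒█···
████≈▒▒▒░···
████░░▒░░···
████≈░≈▒▒···

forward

████········
████········
████········
████▒≈░░░···
████▒░▒▓▒···
████▒▒▓▒▒···
████▓█@▒▒···
████▒▒▒▒░···
████▒▓▒▓▒···
████▓░▒▒█···
████≈▒▒▒░···
████░░▒░░···

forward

████········
████········
████········
████········
████▒≈░░░···
████▒░▒▓▒···
████▒▒@▒▒···
████▓█▒▒▒···
████▒▒▒▒░···
████▒▓▒▓▒···
████▓░▒▒█···
████≈▒▒▒░···

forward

████········
████········
████········
████········
████▓█▒▓▒···
████▒≈░░░···
████▒░@▓▒···
████▒▒▓▒▒···
████▓█▒▒▒···
████▒▒▒▒░···
████▒▓▒▓▒···
████▓░▒▒█···

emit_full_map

▓█▒▓▒
▒≈░░░
▒░@▓▒
▒▒▓▒▒
▓█▒▒▒
▒▒▒▒░
▒▓▒▓▒
▓░▒▒█
≈▒▒▒░
░░▒░░
≈░≈▒▒
█░▒▒░
█▒░▒·

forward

████········
████········
████········
████········
████▒▒▓≈▒···
████▓█▒▓▒···
████▒≈@░░···
████▒░▒▓▒···
████▒▒▓▒▒···
████▓█▒▒▒···
████▒▒▒▒░···
████▒▓▒▓▒···

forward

████········
████········
████········
████········
████▒▒▓▓▒···
████▒▒▓≈▒···
████▓█@▓▒···
████▒≈░░░···
████▒░▒▓▒···
████▒▒▓▒▒···
████▓█▒▒▒···
████▒▒▒▒░···

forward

████········
████········
████········
████········
████▓▓▒░▒···
████▒▒▓▓▒···
████▒▒@≈▒···
████▓█▒▓▒···
████▒≈░░░···
████▒░▒▓▒···
████▒▒▓▒▒···
████▓█▒▒▒···

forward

████········
████········
████········
████········
█████░▒▒░···
████▓▓▒░▒···
████▒▒@▓▒···
████▒▒▓≈▒···
████▓█▒▓▒···
████▒≈░░░···
████▒░▒▓▒···
████▒▒▓▒▒···

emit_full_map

█░▒▒░
▓▓▒░▒
▒▒@▓▒
▒▒▓≈▒
▓█▒▓▒
▒≈░░░
▒░▒▓▒
▒▒▓▒▒
▓█▒▒▒
▒▒▒▒░
▒▓▒▓▒
▓░▒▒█
≈▒▒▒░
░░▒░░
≈░≈▒▒
█░▒▒░
█▒░▒·

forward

████········
████········
████········
████········
████▒▓▓▒▓···
█████░▒▒░···
████▓▓@░▒···
████▒▒▓▓▒···
████▒▒▓≈▒···
████▓█▒▓▒···
████▒≈░░░···
████▒░▒▓▒···

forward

████········
████········
████········
████········
████▒▒▒░█···
████▒▓▓▒▓···
█████░@▒░···
████▓▓▒░▒···
████▒▒▓▓▒···
████▒▒▓≈▒···
████▓█▒▓▒···
████▒≈░░░···

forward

████········
████········
████········
████········
█████░▓██···
████▒▒▒░█···
████▒▓@▒▓···
█████░▒▒░···
████▓▓▒░▒···
████▒▒▓▓▒···
████▒▒▓≈▒···
████▓█▒▓▒···

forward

████········
████········
████········
████········
████░▒▒▓▒···
█████░▓██···
████▒▒@░█···
████▒▓▓▒▓···
█████░▒▒░···
████▓▓▒░▒···
████▒▒▓▓▒···
████▒▒▓≈▒···

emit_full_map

░▒▒▓▒
█░▓██
▒▒@░█
▒▓▓▒▓
█░▒▒░
▓▓▒░▒
▒▒▓▓▒
▒▒▓≈▒
▓█▒▓▒
▒≈░░░
▒░▒▓▒
▒▒▓▒▒
▓█▒▒▒
▒▒▒▒░
▒▓▒▓▒
▓░▒▒█
≈▒▒▒░
░░▒░░
≈░≈▒▒
█░▒▒░
█▒░▒·


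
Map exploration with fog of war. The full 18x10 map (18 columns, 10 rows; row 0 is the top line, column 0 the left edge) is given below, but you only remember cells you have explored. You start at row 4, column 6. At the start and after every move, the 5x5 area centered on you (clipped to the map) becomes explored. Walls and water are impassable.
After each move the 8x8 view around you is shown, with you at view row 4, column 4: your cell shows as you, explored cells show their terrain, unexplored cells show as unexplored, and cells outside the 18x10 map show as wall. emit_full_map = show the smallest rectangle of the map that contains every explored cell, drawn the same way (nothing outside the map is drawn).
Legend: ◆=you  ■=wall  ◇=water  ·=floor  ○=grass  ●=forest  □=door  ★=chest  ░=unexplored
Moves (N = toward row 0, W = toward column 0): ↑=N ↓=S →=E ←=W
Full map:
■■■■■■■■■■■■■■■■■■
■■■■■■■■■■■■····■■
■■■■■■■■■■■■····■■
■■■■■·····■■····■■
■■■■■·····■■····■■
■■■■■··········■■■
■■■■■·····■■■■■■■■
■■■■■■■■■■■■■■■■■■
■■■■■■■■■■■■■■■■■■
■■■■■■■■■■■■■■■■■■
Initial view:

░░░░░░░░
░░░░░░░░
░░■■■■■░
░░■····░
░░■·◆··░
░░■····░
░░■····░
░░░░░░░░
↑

■■■■■■■■
░░░░░░░░
░░■■■■■░
░░■■■■■░
░░■·◆··░
░░■····░
░░■····░
░░■····░

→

■■■■■■■■
░░░░░░░░
░■■■■■■░
░■■■■■■░
░■··◆··░
░■·····░
░■·····░
░■····░░

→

■■■■■■■■
░░░░░░░░
■■■■■■■░
■■■■■■■░
■···◆·■░
■·····■░
■······░
■····░░░

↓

░░░░░░░░
■■■■■■■░
■■■■■■■░
■·····■░
■···◆·■░
■······░
■·····■░
░░░░░░░░

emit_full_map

■■■■■■■
■■■■■■■
■·····■
■···◆·■
■······
■·····■

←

░░░░░░░░
░■■■■■■■
░■■■■■■■
░■·····■
░■··◆··■
░■······
░■·····■
░░░░░░░░

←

░░░░░░░░
░░■■■■■■
░░■■■■■■
░░■·····
░░■·◆···
░░■·····
░░■·····
░░░░░░░░

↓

░░■■■■■■
░░■■■■■■
░░■·····
░░■·····
░░■·◆···
░░■·····
░░■■■■■░
░░░░░░░░

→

░■■■■■■■
░■■■■■■■
░■·····■
░■·····■
░■··◆···
░■·····■
░■■■■■■░
░░░░░░░░

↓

░■■■■■■■
░■·····■
░■·····■
░■······
░■··◆··■
░■■■■■■░
░░■■■■■░
░░░░░░░░

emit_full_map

■■■■■■■
■■■■■■■
■·····■
■·····■
■······
■··◆··■
■■■■■■░
░■■■■■░

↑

░■■■■■■■
░■■■■■■■
░■·····■
░■·····■
░■··◆···
░■·····■
░■■■■■■░
░░■■■■■░

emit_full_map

■■■■■■■
■■■■■■■
■·····■
■·····■
■··◆···
■·····■
■■■■■■░
░■■■■■░


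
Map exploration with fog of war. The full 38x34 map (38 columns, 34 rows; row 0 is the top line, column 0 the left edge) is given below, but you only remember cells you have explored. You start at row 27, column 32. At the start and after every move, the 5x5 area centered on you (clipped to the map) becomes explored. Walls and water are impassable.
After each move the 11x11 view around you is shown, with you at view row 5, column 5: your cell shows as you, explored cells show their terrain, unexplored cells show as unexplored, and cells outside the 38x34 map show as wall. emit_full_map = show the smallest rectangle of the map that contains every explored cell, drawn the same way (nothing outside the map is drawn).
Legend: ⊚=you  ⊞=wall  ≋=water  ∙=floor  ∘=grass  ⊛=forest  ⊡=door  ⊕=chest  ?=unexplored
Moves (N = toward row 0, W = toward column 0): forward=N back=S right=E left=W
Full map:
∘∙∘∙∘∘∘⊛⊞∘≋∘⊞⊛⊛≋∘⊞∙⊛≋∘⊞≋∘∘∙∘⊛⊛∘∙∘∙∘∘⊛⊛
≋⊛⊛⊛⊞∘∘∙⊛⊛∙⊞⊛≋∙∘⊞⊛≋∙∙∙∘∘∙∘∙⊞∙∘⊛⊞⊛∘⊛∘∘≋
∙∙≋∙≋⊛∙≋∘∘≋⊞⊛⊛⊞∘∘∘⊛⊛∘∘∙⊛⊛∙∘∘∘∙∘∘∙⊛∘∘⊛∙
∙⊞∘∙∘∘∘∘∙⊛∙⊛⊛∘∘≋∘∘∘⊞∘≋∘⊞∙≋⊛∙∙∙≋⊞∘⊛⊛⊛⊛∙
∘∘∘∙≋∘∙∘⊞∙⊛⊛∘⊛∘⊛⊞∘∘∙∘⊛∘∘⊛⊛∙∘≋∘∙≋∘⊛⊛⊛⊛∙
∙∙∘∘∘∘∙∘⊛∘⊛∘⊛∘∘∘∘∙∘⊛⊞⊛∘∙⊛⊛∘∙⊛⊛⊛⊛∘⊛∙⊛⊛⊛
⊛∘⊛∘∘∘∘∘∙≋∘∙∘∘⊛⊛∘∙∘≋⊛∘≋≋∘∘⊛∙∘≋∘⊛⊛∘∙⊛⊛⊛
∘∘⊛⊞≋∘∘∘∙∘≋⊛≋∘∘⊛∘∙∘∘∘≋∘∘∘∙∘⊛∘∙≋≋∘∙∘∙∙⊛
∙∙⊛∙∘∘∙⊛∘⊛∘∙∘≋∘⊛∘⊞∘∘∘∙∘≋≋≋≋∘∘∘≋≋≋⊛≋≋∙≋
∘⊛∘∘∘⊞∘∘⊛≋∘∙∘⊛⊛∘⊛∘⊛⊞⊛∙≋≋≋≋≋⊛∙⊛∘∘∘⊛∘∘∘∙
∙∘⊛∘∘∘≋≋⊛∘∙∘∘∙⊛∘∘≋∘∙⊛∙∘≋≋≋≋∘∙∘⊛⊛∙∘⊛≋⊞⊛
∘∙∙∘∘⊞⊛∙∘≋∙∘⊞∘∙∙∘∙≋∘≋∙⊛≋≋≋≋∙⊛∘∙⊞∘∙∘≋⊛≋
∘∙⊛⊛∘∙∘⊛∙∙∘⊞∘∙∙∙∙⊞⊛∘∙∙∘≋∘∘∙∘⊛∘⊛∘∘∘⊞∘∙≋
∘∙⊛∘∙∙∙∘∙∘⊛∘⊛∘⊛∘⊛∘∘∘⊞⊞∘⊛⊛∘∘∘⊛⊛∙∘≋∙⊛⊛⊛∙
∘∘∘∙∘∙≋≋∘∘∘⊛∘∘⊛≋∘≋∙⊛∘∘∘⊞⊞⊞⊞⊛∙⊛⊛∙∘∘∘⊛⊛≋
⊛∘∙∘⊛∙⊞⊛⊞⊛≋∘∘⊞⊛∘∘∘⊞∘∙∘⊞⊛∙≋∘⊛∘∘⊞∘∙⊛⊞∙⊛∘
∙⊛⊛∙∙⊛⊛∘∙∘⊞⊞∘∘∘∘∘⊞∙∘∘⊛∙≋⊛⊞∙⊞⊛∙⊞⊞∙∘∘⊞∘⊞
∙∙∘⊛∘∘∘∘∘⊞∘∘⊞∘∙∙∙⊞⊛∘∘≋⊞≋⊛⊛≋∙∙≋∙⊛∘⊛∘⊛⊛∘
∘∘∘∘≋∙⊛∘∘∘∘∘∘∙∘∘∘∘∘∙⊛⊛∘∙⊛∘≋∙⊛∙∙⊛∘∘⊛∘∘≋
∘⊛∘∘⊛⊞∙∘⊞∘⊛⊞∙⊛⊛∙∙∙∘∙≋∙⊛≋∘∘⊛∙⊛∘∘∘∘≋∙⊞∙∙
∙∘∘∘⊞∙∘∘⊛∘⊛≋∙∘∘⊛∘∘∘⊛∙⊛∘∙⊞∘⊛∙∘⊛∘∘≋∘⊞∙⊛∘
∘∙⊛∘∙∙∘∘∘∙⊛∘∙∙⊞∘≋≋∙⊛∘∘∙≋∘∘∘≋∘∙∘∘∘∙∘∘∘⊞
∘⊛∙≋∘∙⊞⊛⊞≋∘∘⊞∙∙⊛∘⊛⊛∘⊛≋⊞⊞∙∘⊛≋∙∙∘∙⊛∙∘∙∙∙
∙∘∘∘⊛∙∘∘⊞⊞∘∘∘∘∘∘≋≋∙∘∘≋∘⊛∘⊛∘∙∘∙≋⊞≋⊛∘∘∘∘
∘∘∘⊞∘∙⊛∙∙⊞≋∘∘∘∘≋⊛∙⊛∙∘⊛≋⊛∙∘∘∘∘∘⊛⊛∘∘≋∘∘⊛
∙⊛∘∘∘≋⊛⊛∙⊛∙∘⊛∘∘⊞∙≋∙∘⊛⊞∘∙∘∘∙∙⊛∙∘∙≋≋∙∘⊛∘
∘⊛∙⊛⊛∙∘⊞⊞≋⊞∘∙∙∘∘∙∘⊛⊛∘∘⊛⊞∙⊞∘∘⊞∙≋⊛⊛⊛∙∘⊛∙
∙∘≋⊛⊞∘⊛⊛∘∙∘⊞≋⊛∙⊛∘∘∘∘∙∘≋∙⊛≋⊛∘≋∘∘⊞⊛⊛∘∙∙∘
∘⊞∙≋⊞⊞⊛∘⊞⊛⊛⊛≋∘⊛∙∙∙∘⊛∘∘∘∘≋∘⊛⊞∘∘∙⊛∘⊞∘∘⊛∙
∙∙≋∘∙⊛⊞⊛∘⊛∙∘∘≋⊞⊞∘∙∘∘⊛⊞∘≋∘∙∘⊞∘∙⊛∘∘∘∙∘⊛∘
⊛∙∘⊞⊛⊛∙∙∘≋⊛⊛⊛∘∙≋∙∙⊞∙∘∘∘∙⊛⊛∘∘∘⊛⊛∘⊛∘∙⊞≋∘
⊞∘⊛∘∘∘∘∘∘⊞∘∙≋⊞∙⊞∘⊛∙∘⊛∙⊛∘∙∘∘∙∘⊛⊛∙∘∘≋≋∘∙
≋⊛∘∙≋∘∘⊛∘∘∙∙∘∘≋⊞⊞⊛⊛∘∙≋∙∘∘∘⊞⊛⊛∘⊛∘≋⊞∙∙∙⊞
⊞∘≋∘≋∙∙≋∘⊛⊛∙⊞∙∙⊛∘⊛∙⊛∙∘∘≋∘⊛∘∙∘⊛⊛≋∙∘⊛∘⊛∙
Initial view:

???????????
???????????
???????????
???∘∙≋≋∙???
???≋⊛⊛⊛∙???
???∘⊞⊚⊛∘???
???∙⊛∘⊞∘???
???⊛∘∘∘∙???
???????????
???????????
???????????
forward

???????????
???????????
???????????
???⊛⊛∘∘≋???
???∘∙≋≋∙???
???≋⊛⊚⊛∙???
???∘⊞⊛⊛∘???
???∙⊛∘⊞∘???
???⊛∘∘∘∙???
???????????
???????????

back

???????????
???????????
???⊛⊛∘∘≋???
???∘∙≋≋∙???
???≋⊛⊛⊛∙???
???∘⊞⊚⊛∘???
???∙⊛∘⊞∘???
???⊛∘∘∘∙???
???????????
???????????
???????????

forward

???????????
???????????
???????????
???⊛⊛∘∘≋???
???∘∙≋≋∙???
???≋⊛⊚⊛∙???
???∘⊞⊛⊛∘???
???∙⊛∘⊞∘???
???⊛∘∘∘∙???
???????????
???????????

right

??????????⊞
??????????⊞
??????????⊞
??⊛⊛∘∘≋∘??⊞
??∘∙≋≋∙∘??⊞
??≋⊛⊛⊚∙∘??⊞
??∘⊞⊛⊛∘∙??⊞
??∙⊛∘⊞∘∘??⊞
??⊛∘∘∘∙???⊞
??????????⊞
??????????⊞

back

??????????⊞
??????????⊞
??⊛⊛∘∘≋∘??⊞
??∘∙≋≋∙∘??⊞
??≋⊛⊛⊛∙∘??⊞
??∘⊞⊛⊚∘∙??⊞
??∙⊛∘⊞∘∘??⊞
??⊛∘∘∘∙∘??⊞
??????????⊞
??????????⊞
??????????⊞

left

???????????
???????????
???⊛⊛∘∘≋∘??
???∘∙≋≋∙∘??
???≋⊛⊛⊛∙∘??
???∘⊞⊚⊛∘∙??
???∙⊛∘⊞∘∘??
???⊛∘∘∘∙∘??
???????????
???????????
???????????

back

???????????
???⊛⊛∘∘≋∘??
???∘∙≋≋∙∘??
???≋⊛⊛⊛∙∘??
???∘⊞⊛⊛∘∙??
???∙⊛⊚⊞∘∘??
???⊛∘∘∘∙∘??
???⊛∘⊛∘∙???
???????????
???????????
???????????

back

???⊛⊛∘∘≋∘??
???∘∙≋≋∙∘??
???≋⊛⊛⊛∙∘??
???∘⊞⊛⊛∘∙??
???∙⊛∘⊞∘∘??
???⊛∘⊚∘∙∘??
???⊛∘⊛∘∙???
???⊛∙∘∘≋???
???????????
???????????
⊞⊞⊞⊞⊞⊞⊞⊞⊞⊞⊞

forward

???????????
???⊛⊛∘∘≋∘??
???∘∙≋≋∙∘??
???≋⊛⊛⊛∙∘??
???∘⊞⊛⊛∘∙??
???∙⊛⊚⊞∘∘??
???⊛∘∘∘∙∘??
???⊛∘⊛∘∙???
???⊛∙∘∘≋???
???????????
???????????

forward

???????????
???????????
???⊛⊛∘∘≋∘??
???∘∙≋≋∙∘??
???≋⊛⊛⊛∙∘??
???∘⊞⊚⊛∘∙??
???∙⊛∘⊞∘∘??
???⊛∘∘∘∙∘??
???⊛∘⊛∘∙???
???⊛∙∘∘≋???
???????????

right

??????????⊞
??????????⊞
??⊛⊛∘∘≋∘??⊞
??∘∙≋≋∙∘??⊞
??≋⊛⊛⊛∙∘??⊞
??∘⊞⊛⊚∘∙??⊞
??∙⊛∘⊞∘∘??⊞
??⊛∘∘∘∙∘??⊞
??⊛∘⊛∘∙???⊞
??⊛∙∘∘≋???⊞
??????????⊞

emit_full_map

⊛⊛∘∘≋∘
∘∙≋≋∙∘
≋⊛⊛⊛∙∘
∘⊞⊛⊚∘∙
∙⊛∘⊞∘∘
⊛∘∘∘∙∘
⊛∘⊛∘∙?
⊛∙∘∘≋?

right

?????????⊞⊞
?????????⊞⊞
?⊛⊛∘∘≋∘??⊞⊞
?∘∙≋≋∙∘⊛?⊞⊞
?≋⊛⊛⊛∙∘⊛?⊞⊞
?∘⊞⊛⊛⊚∙∙?⊞⊞
?∙⊛∘⊞∘∘⊛?⊞⊞
?⊛∘∘∘∙∘⊛?⊞⊞
?⊛∘⊛∘∙???⊞⊞
?⊛∙∘∘≋???⊞⊞
?????????⊞⊞

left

??????????⊞
??????????⊞
??⊛⊛∘∘≋∘??⊞
??∘∙≋≋∙∘⊛?⊞
??≋⊛⊛⊛∙∘⊛?⊞
??∘⊞⊛⊚∘∙∙?⊞
??∙⊛∘⊞∘∘⊛?⊞
??⊛∘∘∘∙∘⊛?⊞
??⊛∘⊛∘∙???⊞
??⊛∙∘∘≋???⊞
??????????⊞

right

?????????⊞⊞
?????????⊞⊞
?⊛⊛∘∘≋∘??⊞⊞
?∘∙≋≋∙∘⊛?⊞⊞
?≋⊛⊛⊛∙∘⊛?⊞⊞
?∘⊞⊛⊛⊚∙∙?⊞⊞
?∙⊛∘⊞∘∘⊛?⊞⊞
?⊛∘∘∘∙∘⊛?⊞⊞
?⊛∘⊛∘∙???⊞⊞
?⊛∙∘∘≋???⊞⊞
?????????⊞⊞

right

????????⊞⊞⊞
????????⊞⊞⊞
⊛⊛∘∘≋∘??⊞⊞⊞
∘∙≋≋∙∘⊛∘⊞⊞⊞
≋⊛⊛⊛∙∘⊛∙⊞⊞⊞
∘⊞⊛⊛∘⊚∙∘⊞⊞⊞
∙⊛∘⊞∘∘⊛∙⊞⊞⊞
⊛∘∘∘∙∘⊛∘⊞⊞⊞
⊛∘⊛∘∙???⊞⊞⊞
⊛∙∘∘≋???⊞⊞⊞
????????⊞⊞⊞

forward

????????⊞⊞⊞
????????⊞⊞⊞
????????⊞⊞⊞
⊛⊛∘∘≋∘∘⊛⊞⊞⊞
∘∙≋≋∙∘⊛∘⊞⊞⊞
≋⊛⊛⊛∙⊚⊛∙⊞⊞⊞
∘⊞⊛⊛∘∙∙∘⊞⊞⊞
∙⊛∘⊞∘∘⊛∙⊞⊞⊞
⊛∘∘∘∙∘⊛∘⊞⊞⊞
⊛∘⊛∘∙???⊞⊞⊞
⊛∙∘∘≋???⊞⊞⊞

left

?????????⊞⊞
?????????⊞⊞
?????????⊞⊞
?⊛⊛∘∘≋∘∘⊛⊞⊞
?∘∙≋≋∙∘⊛∘⊞⊞
?≋⊛⊛⊛⊚∘⊛∙⊞⊞
?∘⊞⊛⊛∘∙∙∘⊞⊞
?∙⊛∘⊞∘∘⊛∙⊞⊞
?⊛∘∘∘∙∘⊛∘⊞⊞
?⊛∘⊛∘∙???⊞⊞
?⊛∙∘∘≋???⊞⊞

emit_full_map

⊛⊛∘∘≋∘∘⊛
∘∙≋≋∙∘⊛∘
≋⊛⊛⊛⊚∘⊛∙
∘⊞⊛⊛∘∙∙∘
∙⊛∘⊞∘∘⊛∙
⊛∘∘∘∙∘⊛∘
⊛∘⊛∘∙???
⊛∙∘∘≋???

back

?????????⊞⊞
?????????⊞⊞
?⊛⊛∘∘≋∘∘⊛⊞⊞
?∘∙≋≋∙∘⊛∘⊞⊞
?≋⊛⊛⊛∙∘⊛∙⊞⊞
?∘⊞⊛⊛⊚∙∙∘⊞⊞
?∙⊛∘⊞∘∘⊛∙⊞⊞
?⊛∘∘∘∙∘⊛∘⊞⊞
?⊛∘⊛∘∙???⊞⊞
?⊛∙∘∘≋???⊞⊞
?????????⊞⊞

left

??????????⊞
??????????⊞
??⊛⊛∘∘≋∘∘⊛⊞
??∘∙≋≋∙∘⊛∘⊞
??≋⊛⊛⊛∙∘⊛∙⊞
??∘⊞⊛⊚∘∙∙∘⊞
??∙⊛∘⊞∘∘⊛∙⊞
??⊛∘∘∘∙∘⊛∘⊞
??⊛∘⊛∘∙???⊞
??⊛∙∘∘≋???⊞
??????????⊞

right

?????????⊞⊞
?????????⊞⊞
?⊛⊛∘∘≋∘∘⊛⊞⊞
?∘∙≋≋∙∘⊛∘⊞⊞
?≋⊛⊛⊛∙∘⊛∙⊞⊞
?∘⊞⊛⊛⊚∙∙∘⊞⊞
?∙⊛∘⊞∘∘⊛∙⊞⊞
?⊛∘∘∘∙∘⊛∘⊞⊞
?⊛∘⊛∘∙???⊞⊞
?⊛∙∘∘≋???⊞⊞
?????????⊞⊞

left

??????????⊞
??????????⊞
??⊛⊛∘∘≋∘∘⊛⊞
??∘∙≋≋∙∘⊛∘⊞
??≋⊛⊛⊛∙∘⊛∙⊞
??∘⊞⊛⊚∘∙∙∘⊞
??∙⊛∘⊞∘∘⊛∙⊞
??⊛∘∘∘∙∘⊛∘⊞
??⊛∘⊛∘∙???⊞
??⊛∙∘∘≋???⊞
??????????⊞
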